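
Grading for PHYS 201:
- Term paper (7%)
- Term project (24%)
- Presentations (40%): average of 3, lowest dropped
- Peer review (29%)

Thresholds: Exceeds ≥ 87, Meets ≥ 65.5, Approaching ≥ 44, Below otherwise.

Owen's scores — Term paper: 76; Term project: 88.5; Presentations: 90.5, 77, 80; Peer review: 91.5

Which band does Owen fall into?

Presentations: drop 77 → average of remaining 2 = 170.5/2 = 85.25
Weighted total:
  Term paper 76 × 0.07 = 5.32
  Term project 88.5 × 0.24 = 21.24
  Presentations 85.25 × 0.4 = 34.1
  Peer review 91.5 × 0.29 = 26.535
Sum = 87.195
87.195 ≥ 87 → Exceeds

Exceeds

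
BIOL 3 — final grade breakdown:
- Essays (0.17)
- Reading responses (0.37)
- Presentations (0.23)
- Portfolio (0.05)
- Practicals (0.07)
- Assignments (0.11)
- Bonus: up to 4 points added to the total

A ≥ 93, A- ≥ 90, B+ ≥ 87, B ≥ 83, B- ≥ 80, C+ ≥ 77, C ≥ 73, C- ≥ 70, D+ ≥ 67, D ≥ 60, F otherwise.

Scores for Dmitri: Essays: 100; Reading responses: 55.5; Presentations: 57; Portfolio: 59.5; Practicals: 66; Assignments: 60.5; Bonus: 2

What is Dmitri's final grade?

D

Weighted total:
  Essays 100 × 0.17 = 17
  Reading responses 55.5 × 0.37 = 20.535
  Presentations 57 × 0.23 = 13.11
  Portfolio 59.5 × 0.05 = 2.975
  Practicals 66 × 0.07 = 4.62
  Assignments 60.5 × 0.11 = 6.655
Sum = 64.895
Bonus: 64.895 + 2 = 66.895
66.895 is ≥ 60 and < 67 → D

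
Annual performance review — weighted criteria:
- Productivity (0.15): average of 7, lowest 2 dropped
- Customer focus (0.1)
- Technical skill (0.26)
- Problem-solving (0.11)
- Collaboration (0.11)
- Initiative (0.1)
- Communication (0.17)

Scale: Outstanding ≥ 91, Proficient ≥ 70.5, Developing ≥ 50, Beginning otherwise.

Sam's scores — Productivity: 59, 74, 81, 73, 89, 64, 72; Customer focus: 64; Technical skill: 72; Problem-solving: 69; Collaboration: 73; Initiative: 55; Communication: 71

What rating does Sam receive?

Developing

Productivity: drop 59, 64 → average of remaining 5 = 389/5 = 77.8
Weighted total:
  Productivity 77.8 × 0.15 = 11.67
  Customer focus 64 × 0.1 = 6.4
  Technical skill 72 × 0.26 = 18.72
  Problem-solving 69 × 0.11 = 7.59
  Collaboration 73 × 0.11 = 8.03
  Initiative 55 × 0.1 = 5.5
  Communication 71 × 0.17 = 12.07
Sum = 69.98
69.98 is ≥ 50 and < 70.5 → Developing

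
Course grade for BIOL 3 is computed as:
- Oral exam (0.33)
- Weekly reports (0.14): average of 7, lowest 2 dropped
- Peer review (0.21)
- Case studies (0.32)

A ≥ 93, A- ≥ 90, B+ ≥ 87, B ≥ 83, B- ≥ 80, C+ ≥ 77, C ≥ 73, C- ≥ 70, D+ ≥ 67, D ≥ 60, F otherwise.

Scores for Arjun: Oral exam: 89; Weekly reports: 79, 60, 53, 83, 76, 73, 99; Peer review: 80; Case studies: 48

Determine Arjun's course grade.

C

Weekly reports: drop 53, 60 → average of remaining 5 = 410/5 = 82
Weighted total:
  Oral exam 89 × 0.33 = 29.37
  Weekly reports 82 × 0.14 = 11.48
  Peer review 80 × 0.21 = 16.8
  Case studies 48 × 0.32 = 15.36
Sum = 73.01
73.01 is ≥ 73 and < 77 → C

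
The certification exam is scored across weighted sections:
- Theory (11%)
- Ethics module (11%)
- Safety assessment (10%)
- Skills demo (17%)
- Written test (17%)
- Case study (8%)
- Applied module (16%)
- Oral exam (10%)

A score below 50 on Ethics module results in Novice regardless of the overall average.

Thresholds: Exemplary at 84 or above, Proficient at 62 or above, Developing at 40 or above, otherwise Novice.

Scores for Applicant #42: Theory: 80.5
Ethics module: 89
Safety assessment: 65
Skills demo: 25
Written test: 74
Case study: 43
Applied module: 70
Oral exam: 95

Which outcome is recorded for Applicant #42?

Proficient

Ethics module score 89 ≥ 50: minimum met.
Weighted total:
  Theory 80.5 × 0.11 = 8.855
  Ethics module 89 × 0.11 = 9.79
  Safety assessment 65 × 0.1 = 6.5
  Skills demo 25 × 0.17 = 4.25
  Written test 74 × 0.17 = 12.58
  Case study 43 × 0.08 = 3.44
  Applied module 70 × 0.16 = 11.2
  Oral exam 95 × 0.1 = 9.5
Sum = 66.115
66.115 is ≥ 62 and < 84 → Proficient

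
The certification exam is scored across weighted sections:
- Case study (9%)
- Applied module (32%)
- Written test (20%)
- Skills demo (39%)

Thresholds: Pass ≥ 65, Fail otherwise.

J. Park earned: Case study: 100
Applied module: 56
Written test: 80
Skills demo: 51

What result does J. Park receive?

Weighted total:
  Case study 100 × 0.09 = 9
  Applied module 56 × 0.32 = 17.92
  Written test 80 × 0.2 = 16
  Skills demo 51 × 0.39 = 19.89
Sum = 62.81
62.81 < 65 → Fail

Fail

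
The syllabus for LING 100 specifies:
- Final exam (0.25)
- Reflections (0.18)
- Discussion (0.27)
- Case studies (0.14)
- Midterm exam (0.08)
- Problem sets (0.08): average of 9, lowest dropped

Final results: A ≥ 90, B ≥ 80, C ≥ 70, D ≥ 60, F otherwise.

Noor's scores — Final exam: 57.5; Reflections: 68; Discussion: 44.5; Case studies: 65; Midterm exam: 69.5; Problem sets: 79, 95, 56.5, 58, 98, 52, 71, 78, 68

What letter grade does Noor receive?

Problem sets: drop 52 → average of remaining 8 = 603.5/8 = 75.4375
Weighted total:
  Final exam 57.5 × 0.25 = 14.375
  Reflections 68 × 0.18 = 12.24
  Discussion 44.5 × 0.27 = 12.015
  Case studies 65 × 0.14 = 9.1
  Midterm exam 69.5 × 0.08 = 5.56
  Problem sets 75.4375 × 0.08 = 6.035
Sum = 59.325
59.325 < 60 → F

F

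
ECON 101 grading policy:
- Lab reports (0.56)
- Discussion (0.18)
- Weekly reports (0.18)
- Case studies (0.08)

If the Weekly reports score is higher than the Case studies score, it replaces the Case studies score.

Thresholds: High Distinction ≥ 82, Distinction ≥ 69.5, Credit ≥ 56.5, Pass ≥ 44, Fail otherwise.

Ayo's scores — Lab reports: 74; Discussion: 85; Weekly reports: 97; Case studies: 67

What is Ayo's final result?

Weekly reports (97) > Case studies (67), so Case studies counts as 97.
Weighted total:
  Lab reports 74 × 0.56 = 41.44
  Discussion 85 × 0.18 = 15.3
  Weekly reports 97 × 0.18 = 17.46
  Case studies 97 × 0.08 = 7.76
Sum = 81.96
81.96 is ≥ 69.5 and < 82 → Distinction

Distinction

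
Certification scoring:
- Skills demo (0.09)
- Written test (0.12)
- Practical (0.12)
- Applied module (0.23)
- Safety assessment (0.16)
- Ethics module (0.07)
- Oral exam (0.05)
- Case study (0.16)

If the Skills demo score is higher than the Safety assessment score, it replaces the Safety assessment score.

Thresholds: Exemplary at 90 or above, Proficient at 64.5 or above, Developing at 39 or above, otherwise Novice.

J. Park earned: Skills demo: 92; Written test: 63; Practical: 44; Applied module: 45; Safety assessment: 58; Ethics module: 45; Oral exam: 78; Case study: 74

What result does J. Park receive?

Skills demo (92) > Safety assessment (58), so Safety assessment counts as 92.
Weighted total:
  Skills demo 92 × 0.09 = 8.28
  Written test 63 × 0.12 = 7.56
  Practical 44 × 0.12 = 5.28
  Applied module 45 × 0.23 = 10.35
  Safety assessment 92 × 0.16 = 14.72
  Ethics module 45 × 0.07 = 3.15
  Oral exam 78 × 0.05 = 3.9
  Case study 74 × 0.16 = 11.84
Sum = 65.08
65.08 is ≥ 64.5 and < 90 → Proficient

Proficient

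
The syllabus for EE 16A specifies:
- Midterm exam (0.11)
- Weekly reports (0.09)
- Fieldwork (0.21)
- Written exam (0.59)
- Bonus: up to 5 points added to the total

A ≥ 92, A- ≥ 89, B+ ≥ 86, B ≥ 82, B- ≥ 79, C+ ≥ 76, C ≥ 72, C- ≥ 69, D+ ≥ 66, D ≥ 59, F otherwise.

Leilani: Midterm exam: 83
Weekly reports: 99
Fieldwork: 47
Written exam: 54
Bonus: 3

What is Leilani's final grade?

Weighted total:
  Midterm exam 83 × 0.11 = 9.13
  Weekly reports 99 × 0.09 = 8.91
  Fieldwork 47 × 0.21 = 9.87
  Written exam 54 × 0.59 = 31.86
Sum = 59.77
Bonus: 59.77 + 3 = 62.77
62.77 is ≥ 59 and < 66 → D

D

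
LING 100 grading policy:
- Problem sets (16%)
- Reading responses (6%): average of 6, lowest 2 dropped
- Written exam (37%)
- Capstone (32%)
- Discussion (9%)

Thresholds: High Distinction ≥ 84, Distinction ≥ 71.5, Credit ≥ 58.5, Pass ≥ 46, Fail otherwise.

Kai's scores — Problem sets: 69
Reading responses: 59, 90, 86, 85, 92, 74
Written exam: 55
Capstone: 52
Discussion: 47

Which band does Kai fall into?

Pass

Reading responses: drop 59, 74 → average of remaining 4 = 353/4 = 88.25
Weighted total:
  Problem sets 69 × 0.16 = 11.04
  Reading responses 88.25 × 0.06 = 5.295
  Written exam 55 × 0.37 = 20.35
  Capstone 52 × 0.32 = 16.64
  Discussion 47 × 0.09 = 4.23
Sum = 57.555
57.555 is ≥ 46 and < 58.5 → Pass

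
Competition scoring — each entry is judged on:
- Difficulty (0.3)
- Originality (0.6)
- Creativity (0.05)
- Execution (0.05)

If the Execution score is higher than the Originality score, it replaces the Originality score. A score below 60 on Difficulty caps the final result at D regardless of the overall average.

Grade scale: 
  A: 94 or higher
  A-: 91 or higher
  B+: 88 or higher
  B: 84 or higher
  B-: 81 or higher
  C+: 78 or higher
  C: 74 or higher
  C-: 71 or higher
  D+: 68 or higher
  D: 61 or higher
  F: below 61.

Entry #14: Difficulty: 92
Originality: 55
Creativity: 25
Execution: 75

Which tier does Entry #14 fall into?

Execution (75) > Originality (55), so Originality counts as 75.
Difficulty score 92 ≥ 60: minimum met.
Weighted total:
  Difficulty 92 × 0.3 = 27.6
  Originality 75 × 0.6 = 45
  Creativity 25 × 0.05 = 1.25
  Execution 75 × 0.05 = 3.75
Sum = 77.6
77.6 is ≥ 74 and < 78 → C

C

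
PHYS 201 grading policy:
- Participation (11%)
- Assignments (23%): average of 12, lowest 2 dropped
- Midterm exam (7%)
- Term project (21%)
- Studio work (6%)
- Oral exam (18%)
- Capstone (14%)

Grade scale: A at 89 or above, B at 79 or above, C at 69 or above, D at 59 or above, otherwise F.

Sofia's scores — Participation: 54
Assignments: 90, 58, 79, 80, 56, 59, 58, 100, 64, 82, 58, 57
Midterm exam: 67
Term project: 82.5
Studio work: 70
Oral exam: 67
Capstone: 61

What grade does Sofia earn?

Assignments: drop 56, 57 → average of remaining 10 = 728/10 = 72.8
Weighted total:
  Participation 54 × 0.11 = 5.94
  Assignments 72.8 × 0.23 = 16.744
  Midterm exam 67 × 0.07 = 4.69
  Term project 82.5 × 0.21 = 17.325
  Studio work 70 × 0.06 = 4.2
  Oral exam 67 × 0.18 = 12.06
  Capstone 61 × 0.14 = 8.54
Sum = 69.499
69.499 is ≥ 69 and < 79 → C

C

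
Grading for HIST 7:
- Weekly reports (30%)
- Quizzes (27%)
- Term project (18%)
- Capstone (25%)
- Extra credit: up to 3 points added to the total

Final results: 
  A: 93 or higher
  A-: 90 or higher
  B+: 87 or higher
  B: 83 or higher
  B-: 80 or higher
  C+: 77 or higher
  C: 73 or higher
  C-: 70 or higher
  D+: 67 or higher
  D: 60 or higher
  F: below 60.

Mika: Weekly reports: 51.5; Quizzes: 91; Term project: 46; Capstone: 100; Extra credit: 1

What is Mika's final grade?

C

Weighted total:
  Weekly reports 51.5 × 0.3 = 15.45
  Quizzes 91 × 0.27 = 24.57
  Term project 46 × 0.18 = 8.28
  Capstone 100 × 0.25 = 25
Sum = 73.3
Extra credit: 73.3 + 1 = 74.3
74.3 is ≥ 73 and < 77 → C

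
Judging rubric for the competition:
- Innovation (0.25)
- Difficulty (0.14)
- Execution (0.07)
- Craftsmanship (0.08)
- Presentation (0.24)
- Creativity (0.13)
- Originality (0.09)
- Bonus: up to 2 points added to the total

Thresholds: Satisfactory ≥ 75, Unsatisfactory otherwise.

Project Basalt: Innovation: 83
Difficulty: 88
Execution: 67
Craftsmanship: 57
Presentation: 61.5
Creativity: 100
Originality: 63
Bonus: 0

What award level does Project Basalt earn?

Satisfactory

Weighted total:
  Innovation 83 × 0.25 = 20.75
  Difficulty 88 × 0.14 = 12.32
  Execution 67 × 0.07 = 4.69
  Craftsmanship 57 × 0.08 = 4.56
  Presentation 61.5 × 0.24 = 14.76
  Creativity 100 × 0.13 = 13
  Originality 63 × 0.09 = 5.67
Sum = 75.75
Bonus: 75.75 + 0 = 75.75
75.75 ≥ 75 → Satisfactory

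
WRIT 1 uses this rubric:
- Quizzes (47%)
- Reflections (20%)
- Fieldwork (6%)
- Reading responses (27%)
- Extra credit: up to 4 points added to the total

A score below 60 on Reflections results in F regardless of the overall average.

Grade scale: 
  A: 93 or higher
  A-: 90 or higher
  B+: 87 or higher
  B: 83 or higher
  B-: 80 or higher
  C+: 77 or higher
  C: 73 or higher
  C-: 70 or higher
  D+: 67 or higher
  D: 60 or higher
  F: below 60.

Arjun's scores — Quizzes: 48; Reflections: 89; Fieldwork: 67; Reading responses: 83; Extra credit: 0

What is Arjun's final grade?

Reflections score 89 ≥ 60: minimum met.
Weighted total:
  Quizzes 48 × 0.47 = 22.56
  Reflections 89 × 0.2 = 17.8
  Fieldwork 67 × 0.06 = 4.02
  Reading responses 83 × 0.27 = 22.41
Sum = 66.79
Extra credit: 66.79 + 0 = 66.79
66.79 is ≥ 60 and < 67 → D

D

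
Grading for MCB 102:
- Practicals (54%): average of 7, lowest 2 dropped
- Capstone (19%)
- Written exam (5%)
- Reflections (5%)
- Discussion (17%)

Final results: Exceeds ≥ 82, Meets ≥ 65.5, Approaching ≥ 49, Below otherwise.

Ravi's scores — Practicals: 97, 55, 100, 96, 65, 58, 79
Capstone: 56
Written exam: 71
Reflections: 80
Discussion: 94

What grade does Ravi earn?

Meets

Practicals: drop 55, 58 → average of remaining 5 = 437/5 = 87.4
Weighted total:
  Practicals 87.4 × 0.54 = 47.196
  Capstone 56 × 0.19 = 10.64
  Written exam 71 × 0.05 = 3.55
  Reflections 80 × 0.05 = 4
  Discussion 94 × 0.17 = 15.98
Sum = 81.366
81.366 is ≥ 65.5 and < 82 → Meets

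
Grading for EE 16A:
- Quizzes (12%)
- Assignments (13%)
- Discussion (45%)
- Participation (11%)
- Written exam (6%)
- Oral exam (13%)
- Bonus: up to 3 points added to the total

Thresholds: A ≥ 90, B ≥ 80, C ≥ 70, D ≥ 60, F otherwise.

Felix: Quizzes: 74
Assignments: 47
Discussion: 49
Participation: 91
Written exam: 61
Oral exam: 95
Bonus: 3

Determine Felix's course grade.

D

Weighted total:
  Quizzes 74 × 0.12 = 8.88
  Assignments 47 × 0.13 = 6.11
  Discussion 49 × 0.45 = 22.05
  Participation 91 × 0.11 = 10.01
  Written exam 61 × 0.06 = 3.66
  Oral exam 95 × 0.13 = 12.35
Sum = 63.06
Bonus: 63.06 + 3 = 66.06
66.06 is ≥ 60 and < 70 → D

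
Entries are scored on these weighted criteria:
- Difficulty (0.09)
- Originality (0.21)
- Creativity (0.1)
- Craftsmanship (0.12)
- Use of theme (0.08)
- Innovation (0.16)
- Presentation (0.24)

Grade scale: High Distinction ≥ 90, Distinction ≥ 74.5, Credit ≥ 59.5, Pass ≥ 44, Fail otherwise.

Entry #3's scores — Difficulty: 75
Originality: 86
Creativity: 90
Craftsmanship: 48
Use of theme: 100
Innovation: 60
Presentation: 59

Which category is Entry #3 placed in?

Credit

Weighted total:
  Difficulty 75 × 0.09 = 6.75
  Originality 86 × 0.21 = 18.06
  Creativity 90 × 0.1 = 9
  Craftsmanship 48 × 0.12 = 5.76
  Use of theme 100 × 0.08 = 8
  Innovation 60 × 0.16 = 9.6
  Presentation 59 × 0.24 = 14.16
Sum = 71.33
71.33 is ≥ 59.5 and < 74.5 → Credit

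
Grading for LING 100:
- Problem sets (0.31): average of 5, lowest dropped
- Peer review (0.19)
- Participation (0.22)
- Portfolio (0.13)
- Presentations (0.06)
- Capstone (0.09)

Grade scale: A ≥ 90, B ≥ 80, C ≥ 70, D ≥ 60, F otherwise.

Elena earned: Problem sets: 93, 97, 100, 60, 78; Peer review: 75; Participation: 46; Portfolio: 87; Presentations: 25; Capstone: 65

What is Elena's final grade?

C

Problem sets: drop 60 → average of remaining 4 = 368/4 = 92
Weighted total:
  Problem sets 92 × 0.31 = 28.52
  Peer review 75 × 0.19 = 14.25
  Participation 46 × 0.22 = 10.12
  Portfolio 87 × 0.13 = 11.31
  Presentations 25 × 0.06 = 1.5
  Capstone 65 × 0.09 = 5.85
Sum = 71.55
71.55 is ≥ 70 and < 80 → C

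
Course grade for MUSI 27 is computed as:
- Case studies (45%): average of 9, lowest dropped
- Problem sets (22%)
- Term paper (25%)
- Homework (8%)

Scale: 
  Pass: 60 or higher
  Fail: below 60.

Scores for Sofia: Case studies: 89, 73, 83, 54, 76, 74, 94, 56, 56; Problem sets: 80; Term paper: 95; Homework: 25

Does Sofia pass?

Case studies: drop 54 → average of remaining 8 = 601/8 = 75.125
Weighted total:
  Case studies 75.125 × 0.45 = 33.80625
  Problem sets 80 × 0.22 = 17.6
  Term paper 95 × 0.25 = 23.75
  Homework 25 × 0.08 = 2
Sum = 77.15625
77.15625 ≥ 60 → Pass

Pass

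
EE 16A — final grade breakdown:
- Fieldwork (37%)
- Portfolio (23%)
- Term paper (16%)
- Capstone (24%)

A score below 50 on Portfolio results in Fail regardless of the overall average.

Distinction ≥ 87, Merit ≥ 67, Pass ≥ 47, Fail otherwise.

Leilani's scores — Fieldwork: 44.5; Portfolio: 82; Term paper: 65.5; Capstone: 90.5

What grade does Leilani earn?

Merit

Portfolio score 82 ≥ 50: minimum met.
Weighted total:
  Fieldwork 44.5 × 0.37 = 16.465
  Portfolio 82 × 0.23 = 18.86
  Term paper 65.5 × 0.16 = 10.48
  Capstone 90.5 × 0.24 = 21.72
Sum = 67.525
67.525 is ≥ 67 and < 87 → Merit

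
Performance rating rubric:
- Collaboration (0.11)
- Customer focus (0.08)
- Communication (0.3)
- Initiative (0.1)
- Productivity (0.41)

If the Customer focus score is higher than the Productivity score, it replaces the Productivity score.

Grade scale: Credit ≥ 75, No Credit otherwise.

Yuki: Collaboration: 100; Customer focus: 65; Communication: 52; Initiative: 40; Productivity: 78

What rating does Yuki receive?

No Credit

Customer focus (65) ≤ Productivity (78), so Productivity stays at 78.
Weighted total:
  Collaboration 100 × 0.11 = 11
  Customer focus 65 × 0.08 = 5.2
  Communication 52 × 0.3 = 15.6
  Initiative 40 × 0.1 = 4
  Productivity 78 × 0.41 = 31.98
Sum = 67.78
67.78 < 75 → No Credit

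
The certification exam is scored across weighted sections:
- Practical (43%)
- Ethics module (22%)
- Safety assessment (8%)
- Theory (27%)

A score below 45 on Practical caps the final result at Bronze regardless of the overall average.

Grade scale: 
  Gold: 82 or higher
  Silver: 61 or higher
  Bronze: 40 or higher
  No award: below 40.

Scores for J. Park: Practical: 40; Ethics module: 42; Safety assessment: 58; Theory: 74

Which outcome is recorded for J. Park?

Bronze

Practical score 40 < 45: minimum not met.
Weighted total:
  Practical 40 × 0.43 = 17.2
  Ethics module 42 × 0.22 = 9.24
  Safety assessment 58 × 0.08 = 4.64
  Theory 74 × 0.27 = 19.98
Sum = 51.06
51.06 would be Bronze; cap at Bronze applies → Bronze.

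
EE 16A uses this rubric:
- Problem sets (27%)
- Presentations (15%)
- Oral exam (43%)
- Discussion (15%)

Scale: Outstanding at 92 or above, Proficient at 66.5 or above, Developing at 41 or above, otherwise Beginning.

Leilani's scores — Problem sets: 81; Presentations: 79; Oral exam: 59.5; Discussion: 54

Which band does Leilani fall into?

Weighted total:
  Problem sets 81 × 0.27 = 21.87
  Presentations 79 × 0.15 = 11.85
  Oral exam 59.5 × 0.43 = 25.585
  Discussion 54 × 0.15 = 8.1
Sum = 67.405
67.405 is ≥ 66.5 and < 92 → Proficient

Proficient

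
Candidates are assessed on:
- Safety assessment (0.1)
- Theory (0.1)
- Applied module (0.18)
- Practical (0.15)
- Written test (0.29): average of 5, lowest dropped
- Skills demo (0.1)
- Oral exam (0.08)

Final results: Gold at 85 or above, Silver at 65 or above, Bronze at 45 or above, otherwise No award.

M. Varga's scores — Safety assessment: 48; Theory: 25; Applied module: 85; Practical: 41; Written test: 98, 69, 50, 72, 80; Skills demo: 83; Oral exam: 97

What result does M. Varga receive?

Silver

Written test: drop 50 → average of remaining 4 = 319/4 = 79.75
Weighted total:
  Safety assessment 48 × 0.1 = 4.8
  Theory 25 × 0.1 = 2.5
  Applied module 85 × 0.18 = 15.3
  Practical 41 × 0.15 = 6.15
  Written test 79.75 × 0.29 = 23.1275
  Skills demo 83 × 0.1 = 8.3
  Oral exam 97 × 0.08 = 7.76
Sum = 67.9375
67.9375 is ≥ 65 and < 85 → Silver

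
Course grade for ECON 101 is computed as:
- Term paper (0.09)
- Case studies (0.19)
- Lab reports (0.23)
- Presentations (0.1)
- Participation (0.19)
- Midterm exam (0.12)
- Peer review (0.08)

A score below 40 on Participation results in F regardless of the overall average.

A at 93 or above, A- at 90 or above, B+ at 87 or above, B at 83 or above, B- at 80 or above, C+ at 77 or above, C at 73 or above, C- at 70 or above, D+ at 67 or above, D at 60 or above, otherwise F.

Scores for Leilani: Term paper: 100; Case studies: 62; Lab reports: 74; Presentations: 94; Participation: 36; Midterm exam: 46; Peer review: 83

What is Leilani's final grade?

Participation score 36 < 40: minimum not met.
Weighted total:
  Term paper 100 × 0.09 = 9
  Case studies 62 × 0.19 = 11.78
  Lab reports 74 × 0.23 = 17.02
  Presentations 94 × 0.1 = 9.4
  Participation 36 × 0.19 = 6.84
  Midterm exam 46 × 0.12 = 5.52
  Peer review 83 × 0.08 = 6.64
Sum = 66.2
Because the Participation minimum was not met, the result is F.

F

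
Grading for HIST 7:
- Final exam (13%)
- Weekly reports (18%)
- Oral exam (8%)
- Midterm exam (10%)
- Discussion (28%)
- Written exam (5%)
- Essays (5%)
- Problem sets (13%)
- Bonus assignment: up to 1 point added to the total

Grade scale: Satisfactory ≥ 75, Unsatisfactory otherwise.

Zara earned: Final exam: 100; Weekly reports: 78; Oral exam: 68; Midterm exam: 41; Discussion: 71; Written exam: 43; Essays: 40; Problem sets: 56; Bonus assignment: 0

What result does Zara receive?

Weighted total:
  Final exam 100 × 0.13 = 13
  Weekly reports 78 × 0.18 = 14.04
  Oral exam 68 × 0.08 = 5.44
  Midterm exam 41 × 0.1 = 4.1
  Discussion 71 × 0.28 = 19.88
  Written exam 43 × 0.05 = 2.15
  Essays 40 × 0.05 = 2
  Problem sets 56 × 0.13 = 7.28
Sum = 67.89
Bonus assignment: 67.89 + 0 = 67.89
67.89 < 75 → Unsatisfactory

Unsatisfactory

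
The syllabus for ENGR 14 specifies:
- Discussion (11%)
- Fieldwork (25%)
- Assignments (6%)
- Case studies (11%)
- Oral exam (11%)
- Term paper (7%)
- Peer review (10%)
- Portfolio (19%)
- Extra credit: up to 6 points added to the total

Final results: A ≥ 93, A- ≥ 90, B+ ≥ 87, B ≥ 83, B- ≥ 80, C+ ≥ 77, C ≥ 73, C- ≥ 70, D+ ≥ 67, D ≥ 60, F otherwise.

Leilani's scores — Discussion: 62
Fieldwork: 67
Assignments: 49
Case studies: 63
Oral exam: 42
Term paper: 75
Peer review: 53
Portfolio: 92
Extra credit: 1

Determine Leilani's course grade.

Weighted total:
  Discussion 62 × 0.11 = 6.82
  Fieldwork 67 × 0.25 = 16.75
  Assignments 49 × 0.06 = 2.94
  Case studies 63 × 0.11 = 6.93
  Oral exam 42 × 0.11 = 4.62
  Term paper 75 × 0.07 = 5.25
  Peer review 53 × 0.1 = 5.3
  Portfolio 92 × 0.19 = 17.48
Sum = 66.09
Extra credit: 66.09 + 1 = 67.09
67.09 is ≥ 67 and < 70 → D+

D+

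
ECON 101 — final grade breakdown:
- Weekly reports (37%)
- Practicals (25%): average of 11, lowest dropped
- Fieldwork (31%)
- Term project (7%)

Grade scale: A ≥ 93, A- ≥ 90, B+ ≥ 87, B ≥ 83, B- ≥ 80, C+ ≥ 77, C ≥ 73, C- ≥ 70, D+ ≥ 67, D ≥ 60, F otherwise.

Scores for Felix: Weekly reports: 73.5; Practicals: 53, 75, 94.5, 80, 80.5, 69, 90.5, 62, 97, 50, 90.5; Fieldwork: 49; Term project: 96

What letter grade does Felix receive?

Practicals: drop 50 → average of remaining 10 = 792/10 = 79.2
Weighted total:
  Weekly reports 73.5 × 0.37 = 27.195
  Practicals 79.2 × 0.25 = 19.8
  Fieldwork 49 × 0.31 = 15.19
  Term project 96 × 0.07 = 6.72
Sum = 68.905
68.905 is ≥ 67 and < 70 → D+

D+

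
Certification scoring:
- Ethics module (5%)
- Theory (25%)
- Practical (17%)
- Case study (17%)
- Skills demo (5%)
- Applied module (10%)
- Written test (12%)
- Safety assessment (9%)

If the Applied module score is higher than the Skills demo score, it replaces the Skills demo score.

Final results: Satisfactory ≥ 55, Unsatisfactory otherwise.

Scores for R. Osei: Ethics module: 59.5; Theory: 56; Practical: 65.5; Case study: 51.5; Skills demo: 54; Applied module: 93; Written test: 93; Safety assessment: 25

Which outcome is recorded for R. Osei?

Applied module (93) > Skills demo (54), so Skills demo counts as 93.
Weighted total:
  Ethics module 59.5 × 0.05 = 2.975
  Theory 56 × 0.25 = 14
  Practical 65.5 × 0.17 = 11.135
  Case study 51.5 × 0.17 = 8.755
  Skills demo 93 × 0.05 = 4.65
  Applied module 93 × 0.1 = 9.3
  Written test 93 × 0.12 = 11.16
  Safety assessment 25 × 0.09 = 2.25
Sum = 64.225
64.225 ≥ 55 → Satisfactory

Satisfactory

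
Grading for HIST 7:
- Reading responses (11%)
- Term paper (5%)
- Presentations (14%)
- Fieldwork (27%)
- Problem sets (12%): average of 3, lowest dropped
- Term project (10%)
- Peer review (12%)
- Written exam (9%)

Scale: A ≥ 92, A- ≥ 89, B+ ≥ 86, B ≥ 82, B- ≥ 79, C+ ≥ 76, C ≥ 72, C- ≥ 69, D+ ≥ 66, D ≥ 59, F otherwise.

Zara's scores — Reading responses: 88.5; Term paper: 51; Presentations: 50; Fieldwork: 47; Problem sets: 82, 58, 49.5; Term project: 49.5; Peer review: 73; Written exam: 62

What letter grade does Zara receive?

Problem sets: drop 49.5 → average of remaining 2 = 140/2 = 70
Weighted total:
  Reading responses 88.5 × 0.11 = 9.735
  Term paper 51 × 0.05 = 2.55
  Presentations 50 × 0.14 = 7
  Fieldwork 47 × 0.27 = 12.69
  Problem sets 70 × 0.12 = 8.4
  Term project 49.5 × 0.1 = 4.95
  Peer review 73 × 0.12 = 8.76
  Written exam 62 × 0.09 = 5.58
Sum = 59.665
59.665 is ≥ 59 and < 66 → D

D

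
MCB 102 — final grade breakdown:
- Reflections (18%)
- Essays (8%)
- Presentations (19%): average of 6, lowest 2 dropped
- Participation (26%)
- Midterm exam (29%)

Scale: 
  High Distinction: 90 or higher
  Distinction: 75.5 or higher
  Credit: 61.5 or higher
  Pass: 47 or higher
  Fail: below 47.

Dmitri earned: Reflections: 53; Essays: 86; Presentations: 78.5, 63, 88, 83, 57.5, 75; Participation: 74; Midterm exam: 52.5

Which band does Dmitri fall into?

Credit

Presentations: drop 57.5, 63 → average of remaining 4 = 324.5/4 = 81.125
Weighted total:
  Reflections 53 × 0.18 = 9.54
  Essays 86 × 0.08 = 6.88
  Presentations 81.125 × 0.19 = 15.41375
  Participation 74 × 0.26 = 19.24
  Midterm exam 52.5 × 0.29 = 15.225
Sum = 66.29875
66.29875 is ≥ 61.5 and < 75.5 → Credit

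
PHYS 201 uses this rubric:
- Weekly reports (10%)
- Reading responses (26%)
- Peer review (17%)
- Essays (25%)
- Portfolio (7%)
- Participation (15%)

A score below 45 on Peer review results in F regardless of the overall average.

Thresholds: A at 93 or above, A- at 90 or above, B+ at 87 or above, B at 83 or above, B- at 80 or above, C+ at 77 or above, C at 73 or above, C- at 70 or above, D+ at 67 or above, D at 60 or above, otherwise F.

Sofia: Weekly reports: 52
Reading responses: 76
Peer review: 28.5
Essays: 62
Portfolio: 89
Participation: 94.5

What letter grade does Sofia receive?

F

Peer review score 28.5 < 45: minimum not met.
Weighted total:
  Weekly reports 52 × 0.1 = 5.2
  Reading responses 76 × 0.26 = 19.76
  Peer review 28.5 × 0.17 = 4.845
  Essays 62 × 0.25 = 15.5
  Portfolio 89 × 0.07 = 6.23
  Participation 94.5 × 0.15 = 14.175
Sum = 65.71
Because the Peer review minimum was not met, the result is F.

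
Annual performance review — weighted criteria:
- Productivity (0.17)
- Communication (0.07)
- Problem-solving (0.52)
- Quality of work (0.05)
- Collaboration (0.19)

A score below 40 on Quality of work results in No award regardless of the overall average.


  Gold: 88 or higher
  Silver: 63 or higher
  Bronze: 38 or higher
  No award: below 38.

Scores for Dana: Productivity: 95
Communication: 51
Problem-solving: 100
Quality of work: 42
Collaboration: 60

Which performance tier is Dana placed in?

Silver

Quality of work score 42 ≥ 40: minimum met.
Weighted total:
  Productivity 95 × 0.17 = 16.15
  Communication 51 × 0.07 = 3.57
  Problem-solving 100 × 0.52 = 52
  Quality of work 42 × 0.05 = 2.1
  Collaboration 60 × 0.19 = 11.4
Sum = 85.22
85.22 is ≥ 63 and < 88 → Silver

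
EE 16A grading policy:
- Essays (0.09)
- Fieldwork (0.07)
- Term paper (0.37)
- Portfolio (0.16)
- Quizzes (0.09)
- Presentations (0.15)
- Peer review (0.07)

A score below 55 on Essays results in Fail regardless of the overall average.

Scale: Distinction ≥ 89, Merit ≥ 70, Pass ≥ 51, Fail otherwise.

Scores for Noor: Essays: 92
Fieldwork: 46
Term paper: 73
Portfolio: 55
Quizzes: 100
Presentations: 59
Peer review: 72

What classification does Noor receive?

Essays score 92 ≥ 55: minimum met.
Weighted total:
  Essays 92 × 0.09 = 8.28
  Fieldwork 46 × 0.07 = 3.22
  Term paper 73 × 0.37 = 27.01
  Portfolio 55 × 0.16 = 8.8
  Quizzes 100 × 0.09 = 9
  Presentations 59 × 0.15 = 8.85
  Peer review 72 × 0.07 = 5.04
Sum = 70.2
70.2 is ≥ 70 and < 89 → Merit

Merit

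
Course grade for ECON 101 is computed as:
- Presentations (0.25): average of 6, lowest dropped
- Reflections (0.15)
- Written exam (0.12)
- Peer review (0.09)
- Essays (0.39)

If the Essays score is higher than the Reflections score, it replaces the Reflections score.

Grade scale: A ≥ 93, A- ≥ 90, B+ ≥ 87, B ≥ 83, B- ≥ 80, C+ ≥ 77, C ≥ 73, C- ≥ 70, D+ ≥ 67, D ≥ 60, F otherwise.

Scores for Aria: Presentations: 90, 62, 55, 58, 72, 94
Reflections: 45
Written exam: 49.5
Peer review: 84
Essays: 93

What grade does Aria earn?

B-

Presentations: drop 55 → average of remaining 5 = 376/5 = 75.2
Essays (93) > Reflections (45), so Reflections counts as 93.
Weighted total:
  Presentations 75.2 × 0.25 = 18.8
  Reflections 93 × 0.15 = 13.95
  Written exam 49.5 × 0.12 = 5.94
  Peer review 84 × 0.09 = 7.56
  Essays 93 × 0.39 = 36.27
Sum = 82.52
82.52 is ≥ 80 and < 83 → B-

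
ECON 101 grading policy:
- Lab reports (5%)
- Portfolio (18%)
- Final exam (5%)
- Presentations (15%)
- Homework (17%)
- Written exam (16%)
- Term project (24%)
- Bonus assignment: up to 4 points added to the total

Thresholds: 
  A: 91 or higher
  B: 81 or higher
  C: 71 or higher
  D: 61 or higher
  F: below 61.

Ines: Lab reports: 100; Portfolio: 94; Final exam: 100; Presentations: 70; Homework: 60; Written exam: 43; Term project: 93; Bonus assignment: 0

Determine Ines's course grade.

Weighted total:
  Lab reports 100 × 0.05 = 5
  Portfolio 94 × 0.18 = 16.92
  Final exam 100 × 0.05 = 5
  Presentations 70 × 0.15 = 10.5
  Homework 60 × 0.17 = 10.2
  Written exam 43 × 0.16 = 6.88
  Term project 93 × 0.24 = 22.32
Sum = 76.82
Bonus assignment: 76.82 + 0 = 76.82
76.82 is ≥ 71 and < 81 → C

C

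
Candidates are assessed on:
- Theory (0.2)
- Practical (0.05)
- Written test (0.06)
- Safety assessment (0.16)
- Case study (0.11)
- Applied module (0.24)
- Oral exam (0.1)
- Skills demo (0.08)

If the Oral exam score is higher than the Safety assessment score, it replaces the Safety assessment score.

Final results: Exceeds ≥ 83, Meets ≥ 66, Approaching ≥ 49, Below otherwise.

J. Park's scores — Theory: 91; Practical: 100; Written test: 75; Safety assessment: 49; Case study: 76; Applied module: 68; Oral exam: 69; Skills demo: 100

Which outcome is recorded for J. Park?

Meets

Oral exam (69) > Safety assessment (49), so Safety assessment counts as 69.
Weighted total:
  Theory 91 × 0.2 = 18.2
  Practical 100 × 0.05 = 5
  Written test 75 × 0.06 = 4.5
  Safety assessment 69 × 0.16 = 11.04
  Case study 76 × 0.11 = 8.36
  Applied module 68 × 0.24 = 16.32
  Oral exam 69 × 0.1 = 6.9
  Skills demo 100 × 0.08 = 8
Sum = 78.32
78.32 is ≥ 66 and < 83 → Meets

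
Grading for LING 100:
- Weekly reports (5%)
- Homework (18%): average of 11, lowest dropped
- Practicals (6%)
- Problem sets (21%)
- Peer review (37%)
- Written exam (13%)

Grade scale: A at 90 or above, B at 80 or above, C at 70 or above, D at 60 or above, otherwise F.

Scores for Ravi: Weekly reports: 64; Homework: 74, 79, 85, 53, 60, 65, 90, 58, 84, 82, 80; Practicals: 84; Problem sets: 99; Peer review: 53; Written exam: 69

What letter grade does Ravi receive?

Homework: drop 53 → average of remaining 10 = 757/10 = 75.7
Weighted total:
  Weekly reports 64 × 0.05 = 3.2
  Homework 75.7 × 0.18 = 13.626
  Practicals 84 × 0.06 = 5.04
  Problem sets 99 × 0.21 = 20.79
  Peer review 53 × 0.37 = 19.61
  Written exam 69 × 0.13 = 8.97
Sum = 71.236
71.236 is ≥ 70 and < 80 → C

C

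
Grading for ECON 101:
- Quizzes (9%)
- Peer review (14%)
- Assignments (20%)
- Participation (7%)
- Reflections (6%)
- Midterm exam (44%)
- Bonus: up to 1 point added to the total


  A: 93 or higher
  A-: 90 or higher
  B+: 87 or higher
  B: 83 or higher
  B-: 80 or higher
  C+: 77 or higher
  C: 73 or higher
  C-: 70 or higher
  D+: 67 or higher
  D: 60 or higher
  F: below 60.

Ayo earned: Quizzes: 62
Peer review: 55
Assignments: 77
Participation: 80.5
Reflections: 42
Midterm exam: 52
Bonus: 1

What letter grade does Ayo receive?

D

Weighted total:
  Quizzes 62 × 0.09 = 5.58
  Peer review 55 × 0.14 = 7.7
  Assignments 77 × 0.2 = 15.4
  Participation 80.5 × 0.07 = 5.635
  Reflections 42 × 0.06 = 2.52
  Midterm exam 52 × 0.44 = 22.88
Sum = 59.715
Bonus: 59.715 + 1 = 60.715
60.715 is ≥ 60 and < 67 → D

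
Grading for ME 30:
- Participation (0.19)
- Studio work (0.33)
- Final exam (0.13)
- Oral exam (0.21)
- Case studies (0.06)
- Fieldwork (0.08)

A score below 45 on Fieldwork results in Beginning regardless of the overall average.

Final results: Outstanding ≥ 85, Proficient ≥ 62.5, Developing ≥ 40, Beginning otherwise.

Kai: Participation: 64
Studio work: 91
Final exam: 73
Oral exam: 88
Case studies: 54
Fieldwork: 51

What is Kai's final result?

Proficient

Fieldwork score 51 ≥ 45: minimum met.
Weighted total:
  Participation 64 × 0.19 = 12.16
  Studio work 91 × 0.33 = 30.03
  Final exam 73 × 0.13 = 9.49
  Oral exam 88 × 0.21 = 18.48
  Case studies 54 × 0.06 = 3.24
  Fieldwork 51 × 0.08 = 4.08
Sum = 77.48
77.48 is ≥ 62.5 and < 85 → Proficient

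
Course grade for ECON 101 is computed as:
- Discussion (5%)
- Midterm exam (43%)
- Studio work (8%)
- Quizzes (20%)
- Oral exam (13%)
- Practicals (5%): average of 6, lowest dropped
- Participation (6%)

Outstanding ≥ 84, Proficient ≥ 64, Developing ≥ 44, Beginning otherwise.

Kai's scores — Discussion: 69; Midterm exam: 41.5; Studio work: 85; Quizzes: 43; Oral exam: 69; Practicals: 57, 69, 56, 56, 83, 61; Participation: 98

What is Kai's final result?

Developing

Practicals: drop 56 → average of remaining 5 = 326/5 = 65.2
Weighted total:
  Discussion 69 × 0.05 = 3.45
  Midterm exam 41.5 × 0.43 = 17.845
  Studio work 85 × 0.08 = 6.8
  Quizzes 43 × 0.2 = 8.6
  Oral exam 69 × 0.13 = 8.97
  Practicals 65.2 × 0.05 = 3.26
  Participation 98 × 0.06 = 5.88
Sum = 54.805
54.805 is ≥ 44 and < 64 → Developing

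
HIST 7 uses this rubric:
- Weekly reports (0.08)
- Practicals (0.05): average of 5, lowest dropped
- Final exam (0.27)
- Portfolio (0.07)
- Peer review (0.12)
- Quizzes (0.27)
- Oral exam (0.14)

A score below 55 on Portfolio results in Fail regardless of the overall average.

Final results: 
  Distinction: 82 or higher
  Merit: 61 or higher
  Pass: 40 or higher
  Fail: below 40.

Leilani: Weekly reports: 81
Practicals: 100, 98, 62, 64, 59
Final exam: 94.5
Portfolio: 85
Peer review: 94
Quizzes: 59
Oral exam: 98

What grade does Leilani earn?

Practicals: drop 59 → average of remaining 4 = 324/4 = 81
Portfolio score 85 ≥ 55: minimum met.
Weighted total:
  Weekly reports 81 × 0.08 = 6.48
  Practicals 81 × 0.05 = 4.05
  Final exam 94.5 × 0.27 = 25.515
  Portfolio 85 × 0.07 = 5.95
  Peer review 94 × 0.12 = 11.28
  Quizzes 59 × 0.27 = 15.93
  Oral exam 98 × 0.14 = 13.72
Sum = 82.925
82.925 ≥ 82 → Distinction

Distinction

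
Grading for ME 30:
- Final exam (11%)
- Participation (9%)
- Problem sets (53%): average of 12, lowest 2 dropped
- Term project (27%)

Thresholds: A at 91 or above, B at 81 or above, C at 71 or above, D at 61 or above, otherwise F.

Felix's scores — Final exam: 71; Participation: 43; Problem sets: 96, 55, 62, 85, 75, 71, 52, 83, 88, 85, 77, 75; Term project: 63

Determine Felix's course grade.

D

Problem sets: drop 52, 55 → average of remaining 10 = 797/10 = 79.7
Weighted total:
  Final exam 71 × 0.11 = 7.81
  Participation 43 × 0.09 = 3.87
  Problem sets 79.7 × 0.53 = 42.241
  Term project 63 × 0.27 = 17.01
Sum = 70.931
70.931 is ≥ 61 and < 71 → D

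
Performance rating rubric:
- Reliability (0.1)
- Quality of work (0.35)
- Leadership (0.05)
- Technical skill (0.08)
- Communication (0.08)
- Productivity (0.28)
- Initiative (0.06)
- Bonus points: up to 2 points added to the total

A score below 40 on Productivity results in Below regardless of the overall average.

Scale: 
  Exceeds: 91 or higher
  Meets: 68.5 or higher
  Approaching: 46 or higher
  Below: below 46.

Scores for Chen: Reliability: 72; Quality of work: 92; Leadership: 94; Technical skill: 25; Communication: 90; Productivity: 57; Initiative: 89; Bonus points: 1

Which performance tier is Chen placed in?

Meets

Productivity score 57 ≥ 40: minimum met.
Weighted total:
  Reliability 72 × 0.1 = 7.2
  Quality of work 92 × 0.35 = 32.2
  Leadership 94 × 0.05 = 4.7
  Technical skill 25 × 0.08 = 2
  Communication 90 × 0.08 = 7.2
  Productivity 57 × 0.28 = 15.96
  Initiative 89 × 0.06 = 5.34
Sum = 74.6
Bonus points: 74.6 + 1 = 75.6
75.6 is ≥ 68.5 and < 91 → Meets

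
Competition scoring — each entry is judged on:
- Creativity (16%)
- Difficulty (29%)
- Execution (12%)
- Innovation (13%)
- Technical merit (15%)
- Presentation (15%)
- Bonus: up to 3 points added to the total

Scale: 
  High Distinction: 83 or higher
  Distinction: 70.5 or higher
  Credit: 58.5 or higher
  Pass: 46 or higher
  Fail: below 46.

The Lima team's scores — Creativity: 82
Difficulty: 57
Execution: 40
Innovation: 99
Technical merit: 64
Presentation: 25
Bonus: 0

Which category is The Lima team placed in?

Weighted total:
  Creativity 82 × 0.16 = 13.12
  Difficulty 57 × 0.29 = 16.53
  Execution 40 × 0.12 = 4.8
  Innovation 99 × 0.13 = 12.87
  Technical merit 64 × 0.15 = 9.6
  Presentation 25 × 0.15 = 3.75
Sum = 60.67
Bonus: 60.67 + 0 = 60.67
60.67 is ≥ 58.5 and < 70.5 → Credit

Credit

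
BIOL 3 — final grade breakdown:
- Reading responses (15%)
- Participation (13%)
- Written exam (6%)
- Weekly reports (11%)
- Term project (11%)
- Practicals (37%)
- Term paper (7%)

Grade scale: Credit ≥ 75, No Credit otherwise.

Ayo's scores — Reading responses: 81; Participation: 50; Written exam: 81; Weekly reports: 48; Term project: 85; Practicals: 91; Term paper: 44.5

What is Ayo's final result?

Weighted total:
  Reading responses 81 × 0.15 = 12.15
  Participation 50 × 0.13 = 6.5
  Written exam 81 × 0.06 = 4.86
  Weekly reports 48 × 0.11 = 5.28
  Term project 85 × 0.11 = 9.35
  Practicals 91 × 0.37 = 33.67
  Term paper 44.5 × 0.07 = 3.115
Sum = 74.925
74.925 < 75 → No Credit

No Credit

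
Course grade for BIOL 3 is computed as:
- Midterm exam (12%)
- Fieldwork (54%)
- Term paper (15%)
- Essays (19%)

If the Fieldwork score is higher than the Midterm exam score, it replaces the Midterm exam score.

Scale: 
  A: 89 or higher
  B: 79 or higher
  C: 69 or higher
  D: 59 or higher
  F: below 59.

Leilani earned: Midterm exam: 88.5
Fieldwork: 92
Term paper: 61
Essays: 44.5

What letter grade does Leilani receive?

Fieldwork (92) > Midterm exam (88.5), so Midterm exam counts as 92.
Weighted total:
  Midterm exam 92 × 0.12 = 11.04
  Fieldwork 92 × 0.54 = 49.68
  Term paper 61 × 0.15 = 9.15
  Essays 44.5 × 0.19 = 8.455
Sum = 78.325
78.325 is ≥ 69 and < 79 → C

C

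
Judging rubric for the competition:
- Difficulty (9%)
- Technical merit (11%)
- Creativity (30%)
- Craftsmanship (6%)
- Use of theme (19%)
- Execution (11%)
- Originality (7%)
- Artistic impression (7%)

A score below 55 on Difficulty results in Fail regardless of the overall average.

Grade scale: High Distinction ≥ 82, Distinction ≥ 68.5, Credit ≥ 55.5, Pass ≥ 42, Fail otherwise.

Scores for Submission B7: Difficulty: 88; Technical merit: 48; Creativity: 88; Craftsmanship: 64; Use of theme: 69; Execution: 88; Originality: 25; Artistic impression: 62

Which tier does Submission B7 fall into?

Distinction

Difficulty score 88 ≥ 55: minimum met.
Weighted total:
  Difficulty 88 × 0.09 = 7.92
  Technical merit 48 × 0.11 = 5.28
  Creativity 88 × 0.3 = 26.4
  Craftsmanship 64 × 0.06 = 3.84
  Use of theme 69 × 0.19 = 13.11
  Execution 88 × 0.11 = 9.68
  Originality 25 × 0.07 = 1.75
  Artistic impression 62 × 0.07 = 4.34
Sum = 72.32
72.32 is ≥ 68.5 and < 82 → Distinction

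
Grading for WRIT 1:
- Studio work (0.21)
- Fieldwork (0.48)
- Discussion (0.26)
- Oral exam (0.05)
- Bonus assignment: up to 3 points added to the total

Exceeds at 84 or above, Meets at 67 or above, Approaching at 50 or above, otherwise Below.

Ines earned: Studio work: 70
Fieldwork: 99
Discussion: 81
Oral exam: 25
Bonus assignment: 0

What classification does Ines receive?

Weighted total:
  Studio work 70 × 0.21 = 14.7
  Fieldwork 99 × 0.48 = 47.52
  Discussion 81 × 0.26 = 21.06
  Oral exam 25 × 0.05 = 1.25
Sum = 84.53
Bonus assignment: 84.53 + 0 = 84.53
84.53 ≥ 84 → Exceeds

Exceeds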